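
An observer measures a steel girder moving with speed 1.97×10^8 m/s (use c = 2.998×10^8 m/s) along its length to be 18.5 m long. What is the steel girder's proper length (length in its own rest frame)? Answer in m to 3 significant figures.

L₀ ≈ 24.5 m

β = v/c = 1.97×10^8 / 2.998×10^8 = 0.65710
γ = 1/√(1 − 0.65710²) = 1.3266
L₀ = γL = 1.3266 × 18.5 = 24.5 m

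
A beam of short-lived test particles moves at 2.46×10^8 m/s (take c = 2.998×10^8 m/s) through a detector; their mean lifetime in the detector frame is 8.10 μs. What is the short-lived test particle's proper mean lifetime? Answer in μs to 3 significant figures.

β = v/c = 2.46×10^8 / 2.998×10^8 = 0.82055
γ = 1/√(1 − 0.82055²) = 1.7495
Proper time: τ₀ = Δt/γ = 8.10/1.7495 = 4.63 μs

τ₀ ≈ 4.63 μs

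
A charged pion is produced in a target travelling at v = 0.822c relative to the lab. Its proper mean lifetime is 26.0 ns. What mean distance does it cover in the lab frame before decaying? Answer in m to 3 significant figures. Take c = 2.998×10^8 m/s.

γ = 1/√(1 − 0.822²) = 1.7560
Dilated lifetime: Δt = γτ₀ = 1.7560 × 26.0 ns = 45.655 ns
d = vΔt = 0.822c × 45.655 ns = 2.4644×10^8 m/s × 4.5655×10^-8 s = 11.3 m

d ≈ 11.3 m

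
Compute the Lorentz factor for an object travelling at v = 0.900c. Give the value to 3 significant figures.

γ ≈ 2.29

γ = 1/√(1 − β²) = 1/√(1 − 0.900²) = 1/√(0.19000) = 2.29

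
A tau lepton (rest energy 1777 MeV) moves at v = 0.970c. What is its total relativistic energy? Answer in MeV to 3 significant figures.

E ≈ 7310 MeV

γ = 1/√(1 − 0.970²) = 4.1135
E = γm₀c² = 4.1135 × 1777 MeV = 7310 MeV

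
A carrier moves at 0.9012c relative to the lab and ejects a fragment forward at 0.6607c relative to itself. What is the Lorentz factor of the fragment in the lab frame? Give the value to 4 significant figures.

u_lab = (0.6607 + 0.9012)/(1 + 0.6607×0.9012) = 1.5619/1.595423 = 0.9789881
γ = 1/√(1 − 0.9789881²) = 4.904

γ ≈ 4.904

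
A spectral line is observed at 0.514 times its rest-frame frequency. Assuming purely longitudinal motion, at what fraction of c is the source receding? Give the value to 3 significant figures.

β ≈ 0.582

f_obs/f_src = √((1−β)/(1+β)) = 0.514  ⇒  (1−β)/(1+β) = 0.26420
β = |1 − D²|/(1 + D²) = |1 − 0.26420|/(1 + 0.26420) = 0.582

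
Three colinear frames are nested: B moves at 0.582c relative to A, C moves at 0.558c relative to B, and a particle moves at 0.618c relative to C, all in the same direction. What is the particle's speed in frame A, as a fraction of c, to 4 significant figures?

u ≈ 0.9652c

Compose boost 2: (0.558 + 0.582)/(1 + 0.558×0.582) = 1.140/1.32476 = 0.860536
Compose boost 3: (0.618 + 0.860536)/(1 + 0.618×0.860536) = 1.47854/1.53181 = 0.9652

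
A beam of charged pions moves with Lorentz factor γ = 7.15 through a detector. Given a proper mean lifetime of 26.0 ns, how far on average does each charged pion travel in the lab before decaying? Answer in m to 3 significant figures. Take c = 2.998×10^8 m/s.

d ≈ 55.2 m

β = √(1 − 1/γ²) = √(1 − 1/7.15²) = 0.99017
Dilated lifetime: Δt = γτ₀ = 7.15 × 26.0 ns = 185.90 ns
d = vΔt = 0.99017c × 185.90 ns = 2.9685×10^8 m/s × 1.8590×10^-7 s = 55.2 m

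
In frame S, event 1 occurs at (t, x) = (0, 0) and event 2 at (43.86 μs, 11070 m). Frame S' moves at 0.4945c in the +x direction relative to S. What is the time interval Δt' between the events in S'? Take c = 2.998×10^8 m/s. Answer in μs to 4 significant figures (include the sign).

Δt' ≈ 29.45 μs

γ = 1/√(1 − 0.4945²) = 1.15051
Δt' = γ(Δt − vΔx/c²) = 1.15051 × (43.86 μs − 0.4945×11070 m / (2.998×10^8 m/s))
= 1.15051 × (25.6008 μs) = 29.45 μs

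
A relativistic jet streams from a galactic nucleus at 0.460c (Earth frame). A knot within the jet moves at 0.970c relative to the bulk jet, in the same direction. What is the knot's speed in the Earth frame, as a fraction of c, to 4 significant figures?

Relativistic velocity addition: u = (u' + v)/(1 + u'v/c²)
= (0.970 + 0.460)/(1 + 0.970×0.460) = 1.430/1.44620 = 0.9888

u ≈ 0.9888c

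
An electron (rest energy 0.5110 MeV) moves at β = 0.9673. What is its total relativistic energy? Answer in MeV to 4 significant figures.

E ≈ 2.015 MeV

γ = 1/√(1 − 0.9673²) = 3.94267
E = γm₀c² = 3.94267 × 0.5110 MeV = 2.015 MeV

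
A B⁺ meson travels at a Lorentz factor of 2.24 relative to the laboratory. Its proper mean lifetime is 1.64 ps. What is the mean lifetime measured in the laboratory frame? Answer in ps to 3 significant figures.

γ = 2.24 (given)
Time dilation: Δt = γτ₀ = 2.24 × 1.64 ps = 3.67 ps

Δt ≈ 3.67 ps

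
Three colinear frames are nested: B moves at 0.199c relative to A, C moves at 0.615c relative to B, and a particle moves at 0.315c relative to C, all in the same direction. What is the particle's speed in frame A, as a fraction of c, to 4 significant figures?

u ≈ 0.8468c

Compose boost 2: (0.615 + 0.199)/(1 + 0.615×0.199) = 0.8140/1.12238 = 0.725241
Compose boost 3: (0.315 + 0.725241)/(1 + 0.315×0.725241) = 1.04024/1.22845 = 0.8468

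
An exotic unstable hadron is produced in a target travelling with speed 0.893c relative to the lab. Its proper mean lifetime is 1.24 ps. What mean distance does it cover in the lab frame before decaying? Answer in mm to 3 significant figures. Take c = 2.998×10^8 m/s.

d ≈ 0.738 mm

γ = 1/√(1 − 0.893²) = 2.2219
Dilated lifetime: Δt = γτ₀ = 2.2219 × 1.24 ps = 2.7552 ps
d = vΔt = 0.893c × 2.7552 ps = 2.6772×10^8 m/s × 2.7552×10^-12 s = 0.738 mm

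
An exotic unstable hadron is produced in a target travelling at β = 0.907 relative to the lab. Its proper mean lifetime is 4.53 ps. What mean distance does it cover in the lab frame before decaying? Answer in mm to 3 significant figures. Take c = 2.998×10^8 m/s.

d ≈ 2.92 mm

γ = 1/√(1 − 0.907²) = 2.3746
Dilated lifetime: Δt = γτ₀ = 2.3746 × 4.53 ps = 10.757 ps
d = vΔt = 0.907c × 10.757 ps = 2.7192×10^8 m/s × 1.0757×10^-11 s = 2.92 mm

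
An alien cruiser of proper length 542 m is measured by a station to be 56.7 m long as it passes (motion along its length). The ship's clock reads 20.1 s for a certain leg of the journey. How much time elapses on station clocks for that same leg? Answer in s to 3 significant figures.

Δt ≈ 192 s

Length contraction ⇒ γ = L₀/L = 542/56.7 = 9.5591
Time dilation: Δt = γτ₀ = 9.5591 × 20.1 s = 192 s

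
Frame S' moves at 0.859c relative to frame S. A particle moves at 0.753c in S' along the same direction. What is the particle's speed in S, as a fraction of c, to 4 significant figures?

u ≈ 0.9789c

Relativistic velocity addition: u = (u' + v)/(1 + u'v/c²)
= (0.753 + 0.859)/(1 + 0.753×0.859) = 1.612/1.64683 = 0.9789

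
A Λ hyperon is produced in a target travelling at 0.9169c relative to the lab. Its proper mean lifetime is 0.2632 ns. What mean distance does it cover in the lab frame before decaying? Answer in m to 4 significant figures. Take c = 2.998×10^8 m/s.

d ≈ 0.1813 m

γ = 1/√(1 − 0.9169²) = 2.50553
Dilated lifetime: Δt = γτ₀ = 2.50553 × 0.2632 ns = 0.659456 ns
d = vΔt = 0.9169c × 0.659456 ns = 2.74887×10^8 m/s × 6.59456×10^-10 s = 0.1813 m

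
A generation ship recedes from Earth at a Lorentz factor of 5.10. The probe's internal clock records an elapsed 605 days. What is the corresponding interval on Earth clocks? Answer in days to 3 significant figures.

Δt ≈ 3090 days

γ = 5.10 (given)
Time dilation: Δt = γτ₀ = 5.10 × 605 days = 3090 days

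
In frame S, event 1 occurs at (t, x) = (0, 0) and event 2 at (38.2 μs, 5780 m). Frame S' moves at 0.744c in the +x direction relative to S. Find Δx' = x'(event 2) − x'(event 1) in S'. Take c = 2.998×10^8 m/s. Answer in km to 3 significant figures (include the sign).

γ = 1/√(1 − 0.744²) = 1.4966
Δx' = γ(Δx − vΔt) = 1.4966 × (5780 m − 0.744×(2.998×10^8 m/s)×38.2×10^-6 s)
= 1.4966 × (-2740.6 m) = -4.10 km

Δx' ≈ -4.10 km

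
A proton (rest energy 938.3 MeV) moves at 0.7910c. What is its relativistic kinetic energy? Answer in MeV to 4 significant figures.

γ = 1/√(1 − 0.7910²) = 1.63448
K = (γ − 1)m₀c² = (1.63448 − 1) × 938.3 MeV = 0.634478 × 938.3 MeV = 595.3 MeV

K ≈ 595.3 MeV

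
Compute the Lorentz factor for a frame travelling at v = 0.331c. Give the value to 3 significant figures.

γ = 1/√(1 − β²) = 1/√(1 − 0.331²) = 1/√(0.89044) = 1.06

γ ≈ 1.06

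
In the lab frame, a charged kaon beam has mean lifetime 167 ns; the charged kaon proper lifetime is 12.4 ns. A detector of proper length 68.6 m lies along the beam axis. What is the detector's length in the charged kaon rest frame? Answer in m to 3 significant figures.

Time dilation ⇒ γ = Δt/τ₀ = 167/12.4 = 13.468
Length contraction: L = L₀/γ = 68.6/13.468 = 5.09 m

L ≈ 5.09 m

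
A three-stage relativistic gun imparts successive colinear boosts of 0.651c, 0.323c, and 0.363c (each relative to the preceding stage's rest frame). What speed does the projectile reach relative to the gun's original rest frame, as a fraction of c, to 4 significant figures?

u ≈ 0.9038c

Compose boost 2: (0.323 + 0.651)/(1 + 0.323×0.651) = 0.9740/1.21027 = 0.804777
Compose boost 3: (0.363 + 0.804777)/(1 + 0.363×0.804777) = 1.16778/1.29213 = 0.9038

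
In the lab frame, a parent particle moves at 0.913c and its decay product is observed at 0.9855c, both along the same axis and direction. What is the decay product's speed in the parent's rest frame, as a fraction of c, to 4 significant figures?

u' ≈ 0.7233c

Inverse velocity addition: u' = (u − v)/(1 − uv/c²)
= (0.9855 − 0.913)/(1 − 0.9855×0.913) = 0.07250/0.100238 = 0.7233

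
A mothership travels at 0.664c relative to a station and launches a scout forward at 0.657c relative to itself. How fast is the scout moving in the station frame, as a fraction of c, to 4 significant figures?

Compose boost 2: (0.657 + 0.664)/(1 + 0.657×0.664) = 1.321/1.43625 = 0.9198

u ≈ 0.9198c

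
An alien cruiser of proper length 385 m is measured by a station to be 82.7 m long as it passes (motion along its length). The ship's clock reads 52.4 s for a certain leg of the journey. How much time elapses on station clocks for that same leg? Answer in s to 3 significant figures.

Δt ≈ 244 s

Length contraction ⇒ γ = L₀/L = 385/82.7 = 4.6554
Time dilation: Δt = γτ₀ = 4.6554 × 52.4 s = 244 s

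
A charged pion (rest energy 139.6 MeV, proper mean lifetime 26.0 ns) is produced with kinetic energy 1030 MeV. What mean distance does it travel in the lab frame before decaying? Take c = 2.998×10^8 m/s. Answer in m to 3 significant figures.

γ = 1 + K/(m₀c²) = 1 + 1030/139.6 = 8.3782
β = √(1 − 1/γ²) = 0.99285
Dilated lifetime: γτ₀ = 8.3782 × 26.0 ns = 217.83 ns
d = βc·γτ₀ = 0.99285 × (2.998×10^8 m/s) × 2.1783×10^-7 s = 64.8 m

d ≈ 64.8 m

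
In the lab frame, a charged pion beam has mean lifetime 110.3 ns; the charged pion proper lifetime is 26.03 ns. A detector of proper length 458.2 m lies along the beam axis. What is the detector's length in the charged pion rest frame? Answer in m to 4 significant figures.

L ≈ 108.1 m

Time dilation ⇒ γ = Δt/τ₀ = 110.3/26.03 = 4.23742
Length contraction: L = L₀/γ = 458.2/4.23742 = 108.1 m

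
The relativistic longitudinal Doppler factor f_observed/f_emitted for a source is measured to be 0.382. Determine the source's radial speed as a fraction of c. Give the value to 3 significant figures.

f_obs/f_src = √((1−β)/(1+β)) = 0.382  ⇒  (1−β)/(1+β) = 0.14592
β = |1 − D²|/(1 + D²) = |1 − 0.14592|/(1 + 0.14592) = 0.745

β ≈ 0.745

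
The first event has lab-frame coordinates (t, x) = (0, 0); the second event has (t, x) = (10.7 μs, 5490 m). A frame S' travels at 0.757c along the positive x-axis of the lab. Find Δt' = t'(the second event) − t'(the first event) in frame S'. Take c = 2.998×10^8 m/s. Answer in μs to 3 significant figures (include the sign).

γ = 1/√(1 − 0.757²) = 1.5304
Δt' = γ(Δt − vΔx/c²) = 1.5304 × (10.7 μs − 0.757×5490 m / (2.998×10^8 m/s))
= 1.5304 × (-3.1623 μs) = -4.84 μs

Δt' ≈ -4.84 μs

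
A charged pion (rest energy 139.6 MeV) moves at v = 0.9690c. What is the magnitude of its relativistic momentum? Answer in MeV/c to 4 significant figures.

p ≈ 547.5 MeV/c

γ = 1/√(1 − 0.9690²) = 4.04759
p = γβm₀c = 4.04759 × 0.9690 × 139.6 MeV/c = 547.5 MeV/c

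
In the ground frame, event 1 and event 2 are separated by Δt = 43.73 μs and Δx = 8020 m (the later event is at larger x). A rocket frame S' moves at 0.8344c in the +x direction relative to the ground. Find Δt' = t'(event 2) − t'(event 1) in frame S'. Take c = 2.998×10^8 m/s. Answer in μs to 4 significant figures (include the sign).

Δt' ≈ 38.84 μs

γ = 1/√(1 − 0.8344²) = 1.81436
Δt' = γ(Δt − vΔx/c²) = 1.81436 × (43.73 μs − 0.8344×8020 m / (2.998×10^8 m/s))
= 1.81436 × (21.4088 μs) = 38.84 μs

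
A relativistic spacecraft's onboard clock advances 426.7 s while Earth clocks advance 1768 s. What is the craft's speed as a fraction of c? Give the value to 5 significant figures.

γ = Δt/τ₀ = 1768/426.7 = 4.143426
β = √(1 − 1/γ²) = √(1 − 1/4.143426²) = 0.97044

β ≈ 0.97044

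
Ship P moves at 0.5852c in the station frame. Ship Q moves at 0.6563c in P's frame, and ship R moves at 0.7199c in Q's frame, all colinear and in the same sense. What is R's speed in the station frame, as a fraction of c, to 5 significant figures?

u ≈ 0.98247c

Compose boost 2: (0.6563 + 0.5852)/(1 + 0.6563×0.5852) = 1.2415/1.384067 = 0.8969943
Compose boost 3: (0.7199 + 0.8969943)/(1 + 0.7199×0.8969943) = 1.616894/1.645746 = 0.98247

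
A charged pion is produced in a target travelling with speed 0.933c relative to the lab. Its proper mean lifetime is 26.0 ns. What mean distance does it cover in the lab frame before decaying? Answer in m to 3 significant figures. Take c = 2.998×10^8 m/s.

γ = 1/√(1 − 0.933²) = 2.7787
Dilated lifetime: Δt = γτ₀ = 2.7787 × 26.0 ns = 72.247 ns
d = vΔt = 0.933c × 72.247 ns = 2.7971×10^8 m/s × 7.2247×10^-8 s = 20.2 m

d ≈ 20.2 m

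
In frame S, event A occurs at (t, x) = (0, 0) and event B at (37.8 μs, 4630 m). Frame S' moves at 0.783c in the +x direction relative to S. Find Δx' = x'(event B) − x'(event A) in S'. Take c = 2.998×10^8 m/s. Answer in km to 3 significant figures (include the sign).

γ = 1/√(1 − 0.783²) = 1.6077
Δx' = γ(Δx − vΔt) = 1.6077 × (4630 m − 0.783×(2.998×10^8 m/s)×37.8×10^-6 s)
= 1.6077 × (-4243.3 m) = -6.82 km

Δx' ≈ -6.82 km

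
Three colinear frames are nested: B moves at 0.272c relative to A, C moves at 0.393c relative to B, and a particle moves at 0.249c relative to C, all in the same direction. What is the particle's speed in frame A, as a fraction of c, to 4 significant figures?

Compose boost 2: (0.393 + 0.272)/(1 + 0.393×0.272) = 0.6650/1.10690 = 0.600779
Compose boost 3: (0.249 + 0.600779)/(1 + 0.249×0.600779) = 0.849779/1.14959 = 0.7392

u ≈ 0.7392c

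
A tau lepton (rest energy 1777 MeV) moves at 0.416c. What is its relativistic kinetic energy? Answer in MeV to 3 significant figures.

K ≈ 177 MeV

γ = 1/√(1 − 0.416²) = 1.0997
K = (γ − 1)m₀c² = (1.0997 − 1) × 1777 MeV = 0.099669 × 1777 MeV = 177 MeV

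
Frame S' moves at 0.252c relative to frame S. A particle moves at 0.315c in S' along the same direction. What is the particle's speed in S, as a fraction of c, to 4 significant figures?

Relativistic velocity addition: u = (u' + v)/(1 + u'v/c²)
= (0.315 + 0.252)/(1 + 0.315×0.252) = 0.5670/1.07938 = 0.5253

u ≈ 0.5253c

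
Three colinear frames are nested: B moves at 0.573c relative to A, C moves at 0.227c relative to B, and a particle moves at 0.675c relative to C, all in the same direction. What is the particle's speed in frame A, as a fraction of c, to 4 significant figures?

Compose boost 2: (0.227 + 0.573)/(1 + 0.227×0.573) = 0.8000/1.13007 = 0.707920
Compose boost 3: (0.675 + 0.707920)/(1 + 0.675×0.707920) = 1.38292/1.47785 = 0.9358

u ≈ 0.9358c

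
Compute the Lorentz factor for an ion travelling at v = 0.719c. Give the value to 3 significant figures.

γ ≈ 1.44

γ = 1/√(1 − β²) = 1/√(1 − 0.719²) = 1/√(0.48304) = 1.44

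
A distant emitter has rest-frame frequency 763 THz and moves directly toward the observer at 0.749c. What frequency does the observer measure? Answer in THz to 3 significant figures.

Relativistic Doppler: f_obs = f_src √((1+β)/(1−β))
= 763 × √(1.7490/0.25100) = 763 × 2.6397 = 2010 THz

f_obs ≈ 2010 THz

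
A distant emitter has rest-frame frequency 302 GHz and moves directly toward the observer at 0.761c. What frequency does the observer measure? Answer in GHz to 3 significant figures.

Relativistic Doppler: f_obs = f_src √((1+β)/(1−β))
= 302 × √(1.7610/0.23900) = 302 × 2.7144 = 820 GHz

f_obs ≈ 820 GHz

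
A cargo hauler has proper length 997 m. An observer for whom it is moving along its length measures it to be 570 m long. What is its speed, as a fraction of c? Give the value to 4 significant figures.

β ≈ 0.8205

γ = L₀/L = 997/570 = 1.74912
β = √(1 − 1/γ²) = 0.8205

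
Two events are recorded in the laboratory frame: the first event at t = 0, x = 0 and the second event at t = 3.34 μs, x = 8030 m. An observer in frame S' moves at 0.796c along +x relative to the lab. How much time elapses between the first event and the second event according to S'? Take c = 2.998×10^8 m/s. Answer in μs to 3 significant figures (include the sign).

γ = 1/√(1 − 0.796²) = 1.6521
Δt' = γ(Δt − vΔx/c²) = 1.6521 × (3.34 μs − 0.796×8030 m / (2.998×10^8 m/s))
= 1.6521 × (-17.980 μs) = -29.7 μs

Δt' ≈ -29.7 μs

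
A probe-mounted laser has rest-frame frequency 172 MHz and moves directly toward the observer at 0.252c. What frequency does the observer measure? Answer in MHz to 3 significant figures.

f_obs ≈ 223 MHz

Relativistic Doppler: f_obs = f_src √((1+β)/(1−β))
= 172 × √(1.2520/0.74800) = 172 × 1.2938 = 223 MHz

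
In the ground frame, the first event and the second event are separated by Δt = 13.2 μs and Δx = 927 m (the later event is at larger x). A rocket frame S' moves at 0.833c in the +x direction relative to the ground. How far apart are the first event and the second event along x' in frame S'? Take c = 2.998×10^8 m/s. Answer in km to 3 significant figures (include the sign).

Δx' ≈ -4.28 km

γ = 1/√(1 − 0.833²) = 1.8074
Δx' = γ(Δx − vΔt) = 1.8074 × (927 m − 0.833×(2.998×10^8 m/s)×13.2×10^-6 s)
= 1.8074 × (-2369.5 m) = -4.28 km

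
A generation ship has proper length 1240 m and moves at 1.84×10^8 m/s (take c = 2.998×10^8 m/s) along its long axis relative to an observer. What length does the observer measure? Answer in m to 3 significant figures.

β = v/c = 1.84×10^8 / 2.998×10^8 = 0.61374
γ = 1/√(1 − 0.61374²) = 1.2666
Length contraction: L = L₀/γ = 1240/1.2666 = 979 m

L ≈ 979 m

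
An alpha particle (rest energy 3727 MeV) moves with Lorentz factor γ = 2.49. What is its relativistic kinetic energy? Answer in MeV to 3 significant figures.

K ≈ 5550 MeV

γ = 2.49 (given)
K = (γ − 1)m₀c² = (2.49 − 1) × 3727 MeV = 1.4900 × 3727 MeV = 5550 MeV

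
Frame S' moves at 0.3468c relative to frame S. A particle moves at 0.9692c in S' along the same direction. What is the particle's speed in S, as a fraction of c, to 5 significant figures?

u ≈ 0.98494c

Relativistic velocity addition: u = (u' + v)/(1 + u'v/c²)
= (0.9692 + 0.3468)/(1 + 0.9692×0.3468) = 1.3160/1.336119 = 0.98494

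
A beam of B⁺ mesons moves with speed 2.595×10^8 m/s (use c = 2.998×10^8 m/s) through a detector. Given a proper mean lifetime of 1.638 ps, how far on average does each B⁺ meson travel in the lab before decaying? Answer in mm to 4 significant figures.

β = v/c = 2.595×10^8 / 2.998×10^8 = 0.865577
γ = 1/√(1 − 0.865577²) = 1.99690
Dilated lifetime: Δt = γτ₀ = 1.99690 × 1.638 ps = 3.27093 ps
d = vΔt = 0.865577c × 3.27093 ps = 2.59500×10^8 m/s × 3.27093×10^-12 s = 0.8488 mm

d ≈ 0.8488 mm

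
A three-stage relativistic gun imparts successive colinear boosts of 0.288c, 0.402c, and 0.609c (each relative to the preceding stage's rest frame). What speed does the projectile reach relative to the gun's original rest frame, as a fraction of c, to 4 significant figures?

u ≈ 0.8916c

Compose boost 2: (0.402 + 0.288)/(1 + 0.402×0.288) = 0.6900/1.11578 = 0.618404
Compose boost 3: (0.609 + 0.618404)/(1 + 0.609×0.618404) = 1.22740/1.37661 = 0.8916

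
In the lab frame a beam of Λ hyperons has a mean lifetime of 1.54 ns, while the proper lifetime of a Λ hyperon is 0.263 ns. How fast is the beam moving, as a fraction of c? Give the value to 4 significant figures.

γ = Δt/τ₀ = 1.54/0.263 = 5.85551
β = √(1 − 1/γ²) = √(1 − 1/5.85551²) = 0.9853

β ≈ 0.9853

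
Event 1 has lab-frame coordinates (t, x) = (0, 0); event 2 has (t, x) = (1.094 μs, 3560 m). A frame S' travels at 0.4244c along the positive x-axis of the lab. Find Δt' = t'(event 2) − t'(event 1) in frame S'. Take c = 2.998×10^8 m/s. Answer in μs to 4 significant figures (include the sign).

Δt' ≈ -4.357 μs

γ = 1/√(1 − 0.4244²) = 1.10439
Δt' = γ(Δt − vΔx/c²) = 1.10439 × (1.094 μs − 0.4244×3560 m / (2.998×10^8 m/s))
= 1.10439 × (-3.94557 μs) = -4.357 μs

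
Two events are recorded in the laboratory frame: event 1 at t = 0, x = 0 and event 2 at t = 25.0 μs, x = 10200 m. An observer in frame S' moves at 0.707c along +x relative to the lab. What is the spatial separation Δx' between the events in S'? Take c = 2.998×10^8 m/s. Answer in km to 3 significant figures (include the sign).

Δx' ≈ 6.93 km

γ = 1/√(1 − 0.707²) = 1.4140
Δx' = γ(Δx − vΔt) = 1.4140 × (10200 m − 0.707×(2.998×10^8 m/s)×25.0×10^-6 s)
= 1.4140 × (4901.0 m) = 6.93 km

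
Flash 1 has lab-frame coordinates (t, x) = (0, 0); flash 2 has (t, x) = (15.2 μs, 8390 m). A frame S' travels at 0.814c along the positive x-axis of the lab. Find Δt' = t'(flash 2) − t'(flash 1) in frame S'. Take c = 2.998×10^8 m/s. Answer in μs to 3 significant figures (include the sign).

Δt' ≈ -13.0 μs

γ = 1/√(1 − 0.814²) = 1.7216
Δt' = γ(Δt − vΔx/c²) = 1.7216 × (15.2 μs − 0.814×8390 m / (2.998×10^8 m/s))
= 1.7216 × (-7.5801 μs) = -13.0 μs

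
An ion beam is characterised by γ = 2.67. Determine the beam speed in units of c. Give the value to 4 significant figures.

β = √(1 − 1/γ²) = √(1 − 1/2.67²) = √(0.859726) = 0.9272

β ≈ 0.9272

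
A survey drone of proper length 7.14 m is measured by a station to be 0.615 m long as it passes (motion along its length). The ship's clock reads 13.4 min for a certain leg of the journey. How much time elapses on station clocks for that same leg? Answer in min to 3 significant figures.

Δt ≈ 156 min

Length contraction ⇒ γ = L₀/L = 7.14/0.615 = 11.610
Time dilation: Δt = γτ₀ = 11.610 × 13.4 min = 156 min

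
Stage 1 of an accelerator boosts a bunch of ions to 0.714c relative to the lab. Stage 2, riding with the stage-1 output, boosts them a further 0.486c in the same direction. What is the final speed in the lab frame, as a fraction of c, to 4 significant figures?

Compose boost 2: (0.486 + 0.714)/(1 + 0.486×0.714) = 1.200/1.34700 = 0.8909

u ≈ 0.8909c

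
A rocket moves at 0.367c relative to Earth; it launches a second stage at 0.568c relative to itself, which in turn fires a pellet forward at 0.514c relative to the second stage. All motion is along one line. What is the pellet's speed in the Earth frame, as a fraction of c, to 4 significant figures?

u ≈ 0.9213c

Compose boost 2: (0.568 + 0.367)/(1 + 0.568×0.367) = 0.9350/1.20846 = 0.773715
Compose boost 3: (0.514 + 0.773715)/(1 + 0.514×0.773715) = 1.28771/1.39769 = 0.9213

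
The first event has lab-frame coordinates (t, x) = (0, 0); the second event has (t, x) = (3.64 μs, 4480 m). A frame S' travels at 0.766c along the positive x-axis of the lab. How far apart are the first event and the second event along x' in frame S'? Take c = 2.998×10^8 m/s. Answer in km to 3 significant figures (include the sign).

Δx' ≈ 5.67 km

γ = 1/√(1 − 0.766²) = 1.5556
Δx' = γ(Δx − vΔt) = 1.5556 × (4480 m − 0.766×(2.998×10^8 m/s)×3.64×10^-6 s)
= 1.5556 × (3644.1 m) = 5.67 km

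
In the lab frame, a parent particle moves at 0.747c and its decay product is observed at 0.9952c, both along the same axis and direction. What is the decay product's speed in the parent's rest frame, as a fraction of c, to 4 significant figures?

Inverse velocity addition: u' = (u − v)/(1 − uv/c²)
= (0.9952 − 0.747)/(1 − 0.9952×0.747) = 0.2482/0.256586 = 0.9673

u' ≈ 0.9673c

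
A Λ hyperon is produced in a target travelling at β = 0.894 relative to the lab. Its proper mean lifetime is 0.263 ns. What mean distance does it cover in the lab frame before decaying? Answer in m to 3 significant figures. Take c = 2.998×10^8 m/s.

d ≈ 0.157 m

γ = 1/√(1 − 0.894²) = 2.2318
Dilated lifetime: Δt = γτ₀ = 2.2318 × 0.263 ns = 0.58697 ns
d = vΔt = 0.894c × 0.58697 ns = 2.6802×10^8 m/s × 5.8697×10^-10 s = 0.157 m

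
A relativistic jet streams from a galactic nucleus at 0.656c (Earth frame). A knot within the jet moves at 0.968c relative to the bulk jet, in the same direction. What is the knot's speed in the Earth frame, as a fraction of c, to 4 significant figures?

u ≈ 0.9933c

Relativistic velocity addition: u = (u' + v)/(1 + u'v/c²)
= (0.968 + 0.656)/(1 + 0.968×0.656) = 1.624/1.63501 = 0.9933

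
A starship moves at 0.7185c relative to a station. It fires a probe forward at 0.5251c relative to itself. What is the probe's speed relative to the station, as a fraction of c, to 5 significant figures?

Relativistic velocity addition: u = (u' + v)/(1 + u'v/c²)
= (0.5251 + 0.7185)/(1 + 0.5251×0.7185) = 1.2436/1.377284 = 0.90294

u ≈ 0.90294c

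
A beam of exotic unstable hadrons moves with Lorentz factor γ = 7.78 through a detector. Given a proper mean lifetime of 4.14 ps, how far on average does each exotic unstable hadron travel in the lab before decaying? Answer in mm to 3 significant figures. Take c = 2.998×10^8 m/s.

β = √(1 − 1/γ²) = √(1 − 1/7.78²) = 0.99171
Dilated lifetime: Δt = γτ₀ = 7.78 × 4.14 ps = 32.209 ps
d = vΔt = 0.99171c × 32.209 ps = 2.9731×10^8 m/s × 3.2209×10^-11 s = 9.58 mm

d ≈ 9.58 mm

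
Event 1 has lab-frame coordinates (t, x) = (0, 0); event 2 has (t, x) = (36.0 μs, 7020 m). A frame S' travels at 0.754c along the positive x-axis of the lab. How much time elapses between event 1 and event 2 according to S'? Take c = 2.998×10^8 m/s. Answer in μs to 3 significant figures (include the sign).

γ = 1/√(1 − 0.754²) = 1.5224
Δt' = γ(Δt − vΔx/c²) = 1.5224 × (36.0 μs − 0.754×7020 m / (2.998×10^8 m/s))
= 1.5224 × (18.345 μs) = 27.9 μs

Δt' ≈ 27.9 μs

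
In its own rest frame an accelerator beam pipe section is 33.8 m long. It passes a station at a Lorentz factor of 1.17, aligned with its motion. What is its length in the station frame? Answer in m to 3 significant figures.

L ≈ 28.9 m

γ = 1.17 (given)
Length contraction: L = L₀/γ = 33.8/1.17 = 28.9 m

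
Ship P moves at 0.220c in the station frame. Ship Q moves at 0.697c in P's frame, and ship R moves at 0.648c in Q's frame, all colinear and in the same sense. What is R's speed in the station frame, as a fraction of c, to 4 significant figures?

u ≈ 0.9524c

Compose boost 2: (0.697 + 0.220)/(1 + 0.697×0.220) = 0.9170/1.15334 = 0.795082
Compose boost 3: (0.648 + 0.795082)/(1 + 0.648×0.795082) = 1.44308/1.51521 = 0.9524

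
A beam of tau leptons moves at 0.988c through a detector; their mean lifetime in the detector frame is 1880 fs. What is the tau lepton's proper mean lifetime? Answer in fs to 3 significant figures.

τ₀ ≈ 290 fs

γ = 1/√(1 − 0.988²) = 6.4744
Proper time: τ₀ = Δt/γ = 1880/6.4744 = 290 fs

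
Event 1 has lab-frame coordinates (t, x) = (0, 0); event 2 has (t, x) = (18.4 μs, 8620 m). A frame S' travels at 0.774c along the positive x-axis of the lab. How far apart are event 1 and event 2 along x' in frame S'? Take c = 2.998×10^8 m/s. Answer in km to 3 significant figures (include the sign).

Δx' ≈ 6.87 km

γ = 1/√(1 − 0.774²) = 1.5793
Δx' = γ(Δx − vΔt) = 1.5793 × (8620 m − 0.774×(2.998×10^8 m/s)×18.4×10^-6 s)
= 1.5793 × (4350.4 m) = 6.87 km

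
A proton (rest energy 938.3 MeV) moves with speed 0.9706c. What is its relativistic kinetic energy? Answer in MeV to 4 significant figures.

K ≈ 2960 MeV

γ = 1/√(1 − 0.9706²) = 4.15458
K = (γ − 1)m₀c² = (4.15458 − 1) × 938.3 MeV = 3.15458 × 938.3 MeV = 2960 MeV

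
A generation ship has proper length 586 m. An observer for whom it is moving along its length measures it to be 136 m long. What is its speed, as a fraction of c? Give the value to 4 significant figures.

β ≈ 0.9727

γ = L₀/L = 586/136 = 4.30882
β = √(1 − 1/γ²) = 0.9727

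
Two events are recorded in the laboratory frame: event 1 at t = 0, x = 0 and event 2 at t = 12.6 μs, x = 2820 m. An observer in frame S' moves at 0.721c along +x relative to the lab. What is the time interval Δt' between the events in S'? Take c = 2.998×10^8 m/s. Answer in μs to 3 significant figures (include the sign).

Δt' ≈ 8.40 μs

γ = 1/√(1 − 0.721²) = 1.4431
Δt' = γ(Δt − vΔx/c²) = 1.4431 × (12.6 μs − 0.721×2820 m / (2.998×10^8 m/s))
= 1.4431 × (5.8181 μs) = 8.40 μs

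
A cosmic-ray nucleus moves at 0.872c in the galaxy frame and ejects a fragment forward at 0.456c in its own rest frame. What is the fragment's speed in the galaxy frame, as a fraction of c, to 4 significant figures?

u ≈ 0.9502c

Compose boost 2: (0.456 + 0.872)/(1 + 0.456×0.872) = 1.328/1.39763 = 0.9502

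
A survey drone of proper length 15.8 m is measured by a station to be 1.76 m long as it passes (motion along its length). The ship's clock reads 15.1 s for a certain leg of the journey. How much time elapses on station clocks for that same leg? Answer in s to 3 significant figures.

Length contraction ⇒ γ = L₀/L = 15.8/1.76 = 8.9773
Time dilation: Δt = γτ₀ = 8.9773 × 15.1 s = 136 s

Δt ≈ 136 s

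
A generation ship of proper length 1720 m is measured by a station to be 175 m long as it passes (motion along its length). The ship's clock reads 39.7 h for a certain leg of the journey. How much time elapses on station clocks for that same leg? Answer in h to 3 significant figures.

Δt ≈ 390 h

Length contraction ⇒ γ = L₀/L = 1720/175 = 9.8286
Time dilation: Δt = γτ₀ = 9.8286 × 39.7 h = 390 h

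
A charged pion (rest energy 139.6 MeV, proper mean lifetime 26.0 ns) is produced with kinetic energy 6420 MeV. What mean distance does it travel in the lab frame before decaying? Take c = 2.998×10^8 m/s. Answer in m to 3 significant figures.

γ = 1 + K/(m₀c²) = 1 + 6420/139.6 = 46.989
β = √(1 − 1/γ²) = 0.99977
Dilated lifetime: γτ₀ = 46.989 × 26.0 ns = 1221.7 ns
d = βc·γτ₀ = 0.99977 × (2.998×10^8 m/s) × 1.2217×10^-6 s = 366 m

d ≈ 366 m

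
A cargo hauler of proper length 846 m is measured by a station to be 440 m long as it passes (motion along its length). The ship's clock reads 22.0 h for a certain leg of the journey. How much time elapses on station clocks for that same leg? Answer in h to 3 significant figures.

Length contraction ⇒ γ = L₀/L = 846/440 = 1.9227
Time dilation: Δt = γτ₀ = 1.9227 × 22.0 h = 42.3 h

Δt ≈ 42.3 h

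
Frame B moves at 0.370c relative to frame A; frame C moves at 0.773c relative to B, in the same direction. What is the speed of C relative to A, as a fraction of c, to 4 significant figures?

Compose boost 2: (0.773 + 0.370)/(1 + 0.773×0.370) = 1.143/1.28601 = 0.8888

u ≈ 0.8888c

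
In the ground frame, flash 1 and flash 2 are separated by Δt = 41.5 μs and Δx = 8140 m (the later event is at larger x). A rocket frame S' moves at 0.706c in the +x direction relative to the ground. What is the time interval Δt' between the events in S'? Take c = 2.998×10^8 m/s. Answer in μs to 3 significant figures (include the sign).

Δt' ≈ 31.5 μs

γ = 1/√(1 − 0.706²) = 1.4120
Δt' = γ(Δt − vΔx/c²) = 1.4120 × (41.5 μs − 0.706×8140 m / (2.998×10^8 m/s))
= 1.4120 × (22.331 μs) = 31.5 μs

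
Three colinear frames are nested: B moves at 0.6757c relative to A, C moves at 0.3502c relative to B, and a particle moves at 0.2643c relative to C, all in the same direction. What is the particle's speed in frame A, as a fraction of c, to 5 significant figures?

Compose boost 2: (0.3502 + 0.6757)/(1 + 0.3502×0.6757) = 1.0259/1.236630 = 0.8295932
Compose boost 3: (0.2643 + 0.8295932)/(1 + 0.2643×0.8295932) = 1.093893/1.219261 = 0.89718

u ≈ 0.89718c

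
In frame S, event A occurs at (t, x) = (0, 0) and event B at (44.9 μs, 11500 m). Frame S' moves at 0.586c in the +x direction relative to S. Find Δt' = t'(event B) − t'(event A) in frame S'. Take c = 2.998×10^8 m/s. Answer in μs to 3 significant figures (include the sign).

γ = 1/√(1 − 0.586²) = 1.2341
Δt' = γ(Δt − vΔx/c²) = 1.2341 × (44.9 μs − 0.586×11500 m / (2.998×10^8 m/s))
= 1.2341 × (22.422 μs) = 27.7 μs

Δt' ≈ 27.7 μs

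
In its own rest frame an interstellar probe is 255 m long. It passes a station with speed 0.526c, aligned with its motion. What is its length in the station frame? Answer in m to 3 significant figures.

L ≈ 217 m

γ = 1/√(1 − 0.526²) = 1.1758
Length contraction: L = L₀/γ = 255/1.1758 = 217 m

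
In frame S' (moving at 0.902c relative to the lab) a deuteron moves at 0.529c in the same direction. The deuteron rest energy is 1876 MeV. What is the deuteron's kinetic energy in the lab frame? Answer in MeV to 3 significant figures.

u_lab = (0.529 + 0.902)/(1 + 0.529×0.902) = 0.968752
γ = 1/√(1 − 0.968752²) = 4.0318
K = (γ − 1)m₀c² = (4.0318 − 1) × 1876 = 3.0318 × 1876 = 5690 MeV

K ≈ 5690 MeV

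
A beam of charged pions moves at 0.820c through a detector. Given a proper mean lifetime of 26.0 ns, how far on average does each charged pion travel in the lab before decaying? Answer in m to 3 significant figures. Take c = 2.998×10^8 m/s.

d ≈ 11.2 m

γ = 1/√(1 − 0.820²) = 1.7471
Dilated lifetime: Δt = γτ₀ = 1.7471 × 26.0 ns = 45.426 ns
d = vΔt = 0.820c × 45.426 ns = 2.4584×10^8 m/s × 4.5426×10^-8 s = 11.2 m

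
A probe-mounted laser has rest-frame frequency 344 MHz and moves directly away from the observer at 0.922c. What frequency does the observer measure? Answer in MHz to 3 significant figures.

Relativistic Doppler: f_obs = f_src √((1−β)/(1+β))
= 344 × √(0.078000/1.9220) = 344 × 0.20145 = 69.3 MHz

f_obs ≈ 69.3 MHz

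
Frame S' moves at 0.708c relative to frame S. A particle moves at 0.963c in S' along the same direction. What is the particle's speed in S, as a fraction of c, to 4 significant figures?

u ≈ 0.9936c

Relativistic velocity addition: u = (u' + v)/(1 + u'v/c²)
= (0.963 + 0.708)/(1 + 0.963×0.708) = 1.671/1.68180 = 0.9936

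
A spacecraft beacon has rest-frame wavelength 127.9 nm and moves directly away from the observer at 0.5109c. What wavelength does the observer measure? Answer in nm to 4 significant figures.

Relativistic Doppler: λ_obs = λ_src √((1+β)/(1−β))
= 127.9 × √(1.51090/0.489100) = 127.9 × 1.75760 = 224.8 nm

λ_obs ≈ 224.8 nm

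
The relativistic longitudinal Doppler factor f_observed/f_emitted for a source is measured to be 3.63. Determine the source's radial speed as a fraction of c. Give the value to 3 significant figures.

β ≈ 0.859

f_obs/f_src = √((1+β)/(1−β)) = 3.63  ⇒  (1+β)/(1−β) = 13.177
β = |1 − D²|/(1 + D²) = |1 − 13.177|/(1 + 13.177) = 0.859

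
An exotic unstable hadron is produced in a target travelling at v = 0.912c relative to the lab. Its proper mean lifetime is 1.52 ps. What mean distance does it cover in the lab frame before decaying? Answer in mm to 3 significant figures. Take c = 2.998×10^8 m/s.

d ≈ 1.01 mm

γ = 1/√(1 − 0.912²) = 2.4379
Dilated lifetime: Δt = γτ₀ = 2.4379 × 1.52 ps = 3.7056 ps
d = vΔt = 0.912c × 3.7056 ps = 2.7342×10^8 m/s × 3.7056×10^-12 s = 1.01 mm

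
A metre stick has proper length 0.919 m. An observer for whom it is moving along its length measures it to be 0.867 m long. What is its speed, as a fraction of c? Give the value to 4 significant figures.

β ≈ 0.3316

γ = L₀/L = 0.919/0.867 = 1.05998
β = √(1 − 1/γ²) = 0.3316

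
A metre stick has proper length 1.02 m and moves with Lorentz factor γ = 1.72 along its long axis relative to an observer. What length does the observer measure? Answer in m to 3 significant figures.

L ≈ 0.593 m

γ = 1.72 (given)
Length contraction: L = L₀/γ = 1.02/1.72 = 0.593 m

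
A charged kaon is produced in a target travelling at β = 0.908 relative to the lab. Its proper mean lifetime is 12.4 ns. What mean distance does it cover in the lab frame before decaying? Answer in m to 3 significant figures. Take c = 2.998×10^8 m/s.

d ≈ 8.06 m

γ = 1/√(1 − 0.908²) = 2.3868
Dilated lifetime: Δt = γτ₀ = 2.3868 × 12.4 ns = 29.596 ns
d = vΔt = 0.908c × 29.596 ns = 2.7222×10^8 m/s × 2.9596×10^-8 s = 8.06 m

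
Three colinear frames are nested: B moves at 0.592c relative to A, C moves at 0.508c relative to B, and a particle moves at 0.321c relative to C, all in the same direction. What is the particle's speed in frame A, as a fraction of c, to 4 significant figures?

u ≈ 0.9176c

Compose boost 2: (0.508 + 0.592)/(1 + 0.508×0.592) = 1.100/1.30074 = 0.845675
Compose boost 3: (0.321 + 0.845675)/(1 + 0.321×0.845675) = 1.16668/1.27146 = 0.9176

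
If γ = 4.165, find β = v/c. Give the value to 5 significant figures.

β = √(1 − 1/γ²) = √(1 − 1/4.165²) = √(0.9423539) = 0.97075

β ≈ 0.97075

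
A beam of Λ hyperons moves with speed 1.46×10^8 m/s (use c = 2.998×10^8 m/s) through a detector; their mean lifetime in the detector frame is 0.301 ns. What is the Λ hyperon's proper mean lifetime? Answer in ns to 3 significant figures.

τ₀ ≈ 0.263 ns

β = v/c = 1.46×10^8 / 2.998×10^8 = 0.48699
γ = 1/√(1 − 0.48699²) = 1.1449
Proper time: τ₀ = Δt/γ = 0.301/1.1449 = 0.263 ns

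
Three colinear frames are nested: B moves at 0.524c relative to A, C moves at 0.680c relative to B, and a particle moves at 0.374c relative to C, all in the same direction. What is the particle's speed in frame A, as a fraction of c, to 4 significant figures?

u ≈ 0.9472c

Compose boost 2: (0.680 + 0.524)/(1 + 0.680×0.524) = 1.204/1.35632 = 0.887696
Compose boost 3: (0.374 + 0.887696)/(1 + 0.374×0.887696) = 1.26170/1.33200 = 0.9472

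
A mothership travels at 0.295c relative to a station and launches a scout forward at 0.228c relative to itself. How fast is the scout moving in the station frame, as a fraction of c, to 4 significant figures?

u ≈ 0.4900c

Compose boost 2: (0.228 + 0.295)/(1 + 0.228×0.295) = 0.5230/1.06726 = 0.4900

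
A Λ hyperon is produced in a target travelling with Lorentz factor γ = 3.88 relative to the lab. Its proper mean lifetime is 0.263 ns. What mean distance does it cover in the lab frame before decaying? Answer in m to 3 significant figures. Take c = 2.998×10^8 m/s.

d ≈ 0.296 m

β = √(1 − 1/γ²) = √(1 − 1/3.88²) = 0.96622
Dilated lifetime: Δt = γτ₀ = 3.88 × 0.263 ns = 1.0204 ns
d = vΔt = 0.96622c × 1.0204 ns = 2.8967×10^8 m/s × 1.0204×10^-9 s = 0.296 m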